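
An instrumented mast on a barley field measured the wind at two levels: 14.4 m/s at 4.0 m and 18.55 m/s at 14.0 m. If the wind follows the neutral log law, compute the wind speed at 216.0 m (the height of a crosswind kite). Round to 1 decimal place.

27.6 m/s

Log law: V ∝ ln(z/z₀). From the pair, with r = V₁/V₂ = 0.77628,
ln z₀ = (ln z₁ − r·ln z₂)/(1 − r) = (1.3863 − 0.77628×2.6391)/0.22372 = -2.9606 → z₀ = 0.05179 m
V₃ = V₁ · ln(z₃/z₀)/ln(z₁/z₀) = 14.4 × 8.3359/4.3469 = 27.6142 m/s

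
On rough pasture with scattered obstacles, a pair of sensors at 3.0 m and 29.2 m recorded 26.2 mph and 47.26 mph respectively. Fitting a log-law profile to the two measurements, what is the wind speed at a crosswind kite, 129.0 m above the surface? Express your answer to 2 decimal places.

61.01 mph

Log law: V ∝ ln(z/z₀). From the pair, with r = V₁/V₂ = 0.55438,
ln z₀ = (ln z₁ − r·ln z₂)/(1 − r) = (1.0986 − 0.55438×3.3742)/0.44562 = -1.7323 → z₀ = 0.1769 m
V₃ = V₁ · ln(z₃/z₀)/ln(z₁/z₀) = 26.2 × 6.5921/2.8309 = 61.0095 mph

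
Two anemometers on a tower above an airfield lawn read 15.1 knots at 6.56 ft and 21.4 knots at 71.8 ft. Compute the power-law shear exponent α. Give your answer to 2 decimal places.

Power law: V₂/V₁ = (z₂/z₁)^α ⇒ α = ln(V₂/V₁) / ln(z₂/z₁)
α = ln(21.4/15.1) / ln(71.8/6.56) = ln(1.4172) / ln(10.9451)
  = 0.34870 / 2.39289 = 0.14572

α ≈ 0.15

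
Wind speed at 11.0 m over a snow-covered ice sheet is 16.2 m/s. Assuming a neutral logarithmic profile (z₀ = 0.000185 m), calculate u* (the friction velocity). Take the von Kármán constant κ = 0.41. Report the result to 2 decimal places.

Log law: V(z) = (u*/κ) · ln(z/z₀) ⇒ u* = κ · V / ln(z/z₀)
u* = 0.41 × 16.2 / ln(11.0/0.000185) = 0.41 × 16.2 / 10.9931
   = 6.6420 / 10.9931 = 0.6042 m/s

u* ≈ 0.60 m/s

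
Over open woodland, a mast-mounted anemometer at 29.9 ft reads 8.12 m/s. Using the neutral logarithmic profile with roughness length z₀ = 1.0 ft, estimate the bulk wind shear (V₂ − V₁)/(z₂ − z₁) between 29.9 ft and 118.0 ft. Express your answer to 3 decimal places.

Log law: V₂ = V₁ · ln(z₂/z₀)/ln(z₁/z₀) = 8.12 × 4.7707/3.3979 = 11.4007 m/s
ΔV/Δz = (11.4007 − 8.12)/(118.0 − 29.9) = 3.2807/88.1000 = 0.03724 m/s/ft

0.037 m/s/ft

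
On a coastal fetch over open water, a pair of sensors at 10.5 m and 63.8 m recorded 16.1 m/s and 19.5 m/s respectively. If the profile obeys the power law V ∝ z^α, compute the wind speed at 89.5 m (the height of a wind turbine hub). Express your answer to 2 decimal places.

First find α: α = ln(V₂/V₁)/ln(z₂/z₁) = ln(19.5/16.1)/ln(63.8/10.5) = 0.19160/1.80438 = 0.1062
Extrapolate from 63.8 m to 89.5 m: V₃ = 19.5 × (89.5/63.8)^0.1062 = 19.5 × 1.0366 = 20.2136 m/s

20.21 m/s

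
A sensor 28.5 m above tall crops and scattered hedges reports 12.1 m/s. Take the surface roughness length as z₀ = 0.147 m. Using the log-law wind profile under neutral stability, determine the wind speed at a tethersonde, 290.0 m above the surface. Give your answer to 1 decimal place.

Log law: V(z) ∝ ln(z/z₀), so V₂/V₁ = ln(z₂/z₀) / ln(z₁/z₀).
ln(290.0/0.147) = 7.5872, ln(28.5/0.147) = 5.2672
V₂ = 12.1 × 7.5872/5.2672 = 12.1 × 1.4405 = 17.4295 m/s

17.4 m/s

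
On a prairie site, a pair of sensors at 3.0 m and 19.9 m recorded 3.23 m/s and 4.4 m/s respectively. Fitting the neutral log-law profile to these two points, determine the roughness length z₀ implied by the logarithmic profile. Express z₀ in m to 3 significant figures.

Log law: V(z) ∝ ln(z/z₀). With r = V₁/V₂ = 3.23/4.4 = 0.73409,
r · ln(z₂/z₀) = ln(z₁/z₀) ⇒ ln z₀ = (ln z₁ − r·ln z₂)/(1 − r)
ln z₀ = (1.09861 − 0.73409×2.99072) / 0.26591 = -4.1249
z₀ = exp(-4.1249) = 0.01617 m

z₀ ≈ 0.0162 m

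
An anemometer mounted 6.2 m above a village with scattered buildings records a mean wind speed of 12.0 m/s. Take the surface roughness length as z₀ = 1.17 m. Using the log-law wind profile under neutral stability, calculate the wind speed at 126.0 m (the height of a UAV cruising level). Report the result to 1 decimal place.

Log law: V(z) ∝ ln(z/z₀), so V₂/V₁ = ln(z₂/z₀) / ln(z₁/z₀).
ln(126.0/1.17) = 4.6793, ln(6.2/1.17) = 1.6675
V₂ = 12.0 × 4.6793/1.6675 = 12.0 × 2.8061 = 33.6730 m/s

33.7 m/s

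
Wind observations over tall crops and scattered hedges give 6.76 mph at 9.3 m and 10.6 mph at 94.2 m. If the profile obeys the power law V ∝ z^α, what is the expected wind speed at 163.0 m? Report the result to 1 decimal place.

11.8 mph

First find α: α = ln(V₂/V₁)/ln(z₂/z₁) = ln(10.6/6.76)/ln(94.2/9.3) = 0.44983/2.31541 = 0.1943
Extrapolate from 94.2 m to 163.0 m: V₃ = 10.6 × (163.0/94.2)^0.1943 = 10.6 × 1.1124 = 11.7915 mph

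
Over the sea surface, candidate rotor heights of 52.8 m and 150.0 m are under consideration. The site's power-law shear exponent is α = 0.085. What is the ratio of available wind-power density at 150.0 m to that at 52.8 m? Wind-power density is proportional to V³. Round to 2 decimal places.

1.31

Speed ratio: V_B/V_A = (z_B/z_A)^α = (150.0/52.8)^0.085 = (2.8409)^0.085 = 1.09281
Power-density ratio: P_B/P_A = (V_B/V_A)³ = (1.09281)³ = 1.30506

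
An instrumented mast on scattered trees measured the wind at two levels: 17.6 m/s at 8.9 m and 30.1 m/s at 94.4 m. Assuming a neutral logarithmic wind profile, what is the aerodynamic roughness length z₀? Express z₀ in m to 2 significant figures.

Log law: V(z) ∝ ln(z/z₀). With r = V₁/V₂ = 17.6/30.1 = 0.58472,
r · ln(z₂/z₀) = ln(z₁/z₀) ⇒ ln z₀ = (ln z₁ − r·ln z₂)/(1 − r)
ln z₀ = (2.18605 − 0.58472×4.54754) / 0.41528 = -1.1389
z₀ = exp(-1.1389) = 0.3202 m

z₀ ≈ 0.32 m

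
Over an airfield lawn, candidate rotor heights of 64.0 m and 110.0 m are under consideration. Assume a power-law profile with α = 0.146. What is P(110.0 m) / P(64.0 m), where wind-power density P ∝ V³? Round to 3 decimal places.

1.268

Speed ratio: V_B/V_A = (z_B/z_A)^α = (110.0/64.0)^0.146 = (1.7188)^0.146 = 1.08228
Power-density ratio: P_B/P_A = (V_B/V_A)³ = (1.08228)³ = 1.26772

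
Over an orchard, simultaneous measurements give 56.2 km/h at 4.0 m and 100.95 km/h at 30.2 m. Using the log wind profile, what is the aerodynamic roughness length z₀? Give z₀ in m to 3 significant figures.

z₀ ≈ 0.316 m

Log law: V(z) ∝ ln(z/z₀). With r = V₁/V₂ = 56.2/100.95 = 0.55671,
r · ln(z₂/z₀) = ln(z₁/z₀) ⇒ ln z₀ = (ln z₁ − r·ln z₂)/(1 − r)
ln z₀ = (1.38629 − 0.55671×3.40784) / 0.44329 = -1.1525
z₀ = exp(-1.1525) = 0.3158 m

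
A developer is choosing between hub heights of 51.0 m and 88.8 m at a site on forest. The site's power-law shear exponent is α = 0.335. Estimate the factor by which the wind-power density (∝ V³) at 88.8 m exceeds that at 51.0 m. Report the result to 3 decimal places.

1.746

Speed ratio: V_B/V_A = (z_B/z_A)^α = (88.8/51.0)^0.335 = (1.7412)^0.335 = 1.20415
Power-density ratio: P_B/P_A = (V_B/V_A)³ = (1.20415)³ = 1.74601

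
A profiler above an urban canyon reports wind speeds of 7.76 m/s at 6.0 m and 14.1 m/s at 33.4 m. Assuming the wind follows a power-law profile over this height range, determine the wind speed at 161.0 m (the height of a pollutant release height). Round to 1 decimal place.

24.4 m/s

First find α: α = ln(V₂/V₁)/ln(z₂/z₁) = ln(14.1/7.76)/ln(33.4/6.0) = 0.59719/1.71680 = 0.3479
Extrapolate from 33.4 m to 161.0 m: V₃ = 14.1 × (161.0/33.4)^0.3479 = 14.1 × 1.7283 = 24.3686 m/s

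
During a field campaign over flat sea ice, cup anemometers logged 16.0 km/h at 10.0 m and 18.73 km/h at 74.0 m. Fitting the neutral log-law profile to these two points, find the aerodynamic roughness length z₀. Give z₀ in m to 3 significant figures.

z₀ ≈ 0.0000805 m

Log law: V(z) ∝ ln(z/z₀). With r = V₁/V₂ = 16.0/18.73 = 0.85424,
r · ln(z₂/z₀) = ln(z₁/z₀) ⇒ ln z₀ = (ln z₁ − r·ln z₂)/(1 − r)
ln z₀ = (2.30259 − 0.85424×4.30407) / 0.14576 = -9.4277
z₀ = exp(-9.4277) = 0.00008046 m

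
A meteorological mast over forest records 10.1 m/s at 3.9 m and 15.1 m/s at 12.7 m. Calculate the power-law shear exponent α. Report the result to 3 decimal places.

α ≈ 0.341

Power law: V₂/V₁ = (z₂/z₁)^α ⇒ α = ln(V₂/V₁) / ln(z₂/z₁)
α = ln(15.1/10.1) / ln(12.7/3.9) = ln(1.4950) / ln(3.2564)
  = 0.40216 / 1.18063 = 0.34063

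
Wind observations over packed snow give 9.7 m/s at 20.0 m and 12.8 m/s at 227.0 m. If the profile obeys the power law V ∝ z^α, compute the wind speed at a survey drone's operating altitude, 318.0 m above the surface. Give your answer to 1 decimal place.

13.3 m/s

First find α: α = ln(V₂/V₁)/ln(z₂/z₁) = ln(12.8/9.7)/ln(227.0/20.0) = 0.27732/2.42922 = 0.1142
Extrapolate from 227.0 m to 318.0 m: V₃ = 12.8 × (318.0/227.0)^0.1142 = 12.8 × 1.0392 = 13.3022 m/s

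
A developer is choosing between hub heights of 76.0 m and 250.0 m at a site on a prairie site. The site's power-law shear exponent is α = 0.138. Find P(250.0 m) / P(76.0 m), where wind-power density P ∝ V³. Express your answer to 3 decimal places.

Speed ratio: V_B/V_A = (z_B/z_A)^α = (250.0/76.0)^0.138 = (3.2895)^0.138 = 1.17859
Power-density ratio: P_B/P_A = (V_B/V_A)³ = (1.17859)³ = 1.63716

1.637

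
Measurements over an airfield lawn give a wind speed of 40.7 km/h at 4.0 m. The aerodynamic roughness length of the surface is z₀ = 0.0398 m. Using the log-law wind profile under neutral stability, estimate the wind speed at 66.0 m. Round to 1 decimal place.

65.4 km/h

Log law: V(z) ∝ ln(z/z₀), so V₂/V₁ = ln(z₂/z₀) / ln(z₁/z₀).
ln(66.0/0.0398) = 7.4135, ln(4.0/0.0398) = 4.6102
V₂ = 40.7 × 7.4135/4.6102 = 40.7 × 1.6081 = 65.4489 km/h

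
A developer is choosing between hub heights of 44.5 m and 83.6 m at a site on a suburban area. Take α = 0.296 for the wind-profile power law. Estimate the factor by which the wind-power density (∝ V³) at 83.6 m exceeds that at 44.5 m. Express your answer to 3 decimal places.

Speed ratio: V_B/V_A = (z_B/z_A)^α = (83.6/44.5)^0.296 = (1.8787)^0.296 = 1.20520
Power-density ratio: P_B/P_A = (V_B/V_A)³ = (1.20520)³ = 1.75055

1.751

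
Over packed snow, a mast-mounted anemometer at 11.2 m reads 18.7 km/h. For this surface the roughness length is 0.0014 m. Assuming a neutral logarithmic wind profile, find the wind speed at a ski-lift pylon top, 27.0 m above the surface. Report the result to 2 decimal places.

20.53 km/h

Log law: V(z) ∝ ln(z/z₀), so V₂/V₁ = ln(z₂/z₀) / ln(z₁/z₀).
ln(27.0/0.0014) = 9.8671, ln(11.2/0.0014) = 8.9872
V₂ = 18.7 × 9.8671/8.9872 = 18.7 × 1.0979 = 20.5309 km/h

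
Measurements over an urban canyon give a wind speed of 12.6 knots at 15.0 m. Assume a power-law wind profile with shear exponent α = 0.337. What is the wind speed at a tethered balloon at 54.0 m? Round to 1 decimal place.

Power-law profile: V₂ = V₁ · (z₂/z₁)^α
V₂ = 12.6 × (54.0/15.0)^0.337 = 12.6 × (3.6000)^0.337
    = 12.6 × 1.5398 = 19.4019 knots

19.4 knots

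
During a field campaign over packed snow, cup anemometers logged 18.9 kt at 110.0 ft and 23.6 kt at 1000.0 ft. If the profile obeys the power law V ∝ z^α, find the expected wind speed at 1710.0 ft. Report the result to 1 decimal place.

24.9 kt

First find α: α = ln(V₂/V₁)/ln(z₂/z₁) = ln(23.6/18.9)/ln(1000.0/110.0) = 0.22208/2.20727 = 0.1006
Extrapolate from 1000.0 ft to 1710.0 ft: V₃ = 23.6 × (1710.0/1000.0)^0.1006 = 23.6 × 1.0555 = 24.9089 kt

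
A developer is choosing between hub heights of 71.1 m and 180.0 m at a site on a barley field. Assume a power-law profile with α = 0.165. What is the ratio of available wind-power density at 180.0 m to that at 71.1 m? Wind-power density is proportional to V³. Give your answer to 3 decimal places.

Speed ratio: V_B/V_A = (z_B/z_A)^α = (180.0/71.1)^0.165 = (2.5316)^0.165 = 1.16563
Power-density ratio: P_B/P_A = (V_B/V_A)³ = (1.16563)³ = 1.58374

1.584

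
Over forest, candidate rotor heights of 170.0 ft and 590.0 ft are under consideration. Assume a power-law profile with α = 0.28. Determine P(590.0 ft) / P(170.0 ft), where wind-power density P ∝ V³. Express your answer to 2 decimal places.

Speed ratio: V_B/V_A = (z_B/z_A)^α = (590.0/170.0)^0.28 = (3.4706)^0.28 = 1.41681
Power-density ratio: P_B/P_A = (V_B/V_A)³ = (1.41681)³ = 2.84406

2.84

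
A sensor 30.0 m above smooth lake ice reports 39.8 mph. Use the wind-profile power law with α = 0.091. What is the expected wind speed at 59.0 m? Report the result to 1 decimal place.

42.3 mph

Power-law profile: V₂ = V₁ · (z₂/z₁)^α
V₂ = 39.8 × (59.0/30.0)^0.091 = 39.8 × (1.9667)^0.091
    = 39.8 × 1.0635 = 42.3265 mph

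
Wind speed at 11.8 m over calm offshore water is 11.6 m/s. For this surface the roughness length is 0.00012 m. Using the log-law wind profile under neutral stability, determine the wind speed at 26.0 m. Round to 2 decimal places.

Log law: V(z) ∝ ln(z/z₀), so V₂/V₁ = ln(z₂/z₀) / ln(z₁/z₀).
ln(26.0/0.00012) = 12.2861, ln(11.8/0.00012) = 11.4961
V₂ = 11.6 × 12.2861/11.4961 = 11.6 × 1.0687 = 12.3971 m/s

12.40 m/s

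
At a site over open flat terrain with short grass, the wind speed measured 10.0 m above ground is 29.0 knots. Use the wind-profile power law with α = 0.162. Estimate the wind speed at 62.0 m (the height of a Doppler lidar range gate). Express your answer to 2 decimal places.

38.97 knots

Power-law profile: V₂ = V₁ · (z₂/z₁)^α
V₂ = 29.0 × (62.0/10.0)^0.162 = 29.0 × (6.2000)^0.162
    = 29.0 × 1.3439 = 38.9731 knots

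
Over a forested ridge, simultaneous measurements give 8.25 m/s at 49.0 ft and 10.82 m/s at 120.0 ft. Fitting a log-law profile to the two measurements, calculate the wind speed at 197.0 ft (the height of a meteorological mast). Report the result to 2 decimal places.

12.24 m/s

Log law: V ∝ ln(z/z₀). From the pair, with r = V₁/V₂ = 0.76248,
ln z₀ = (ln z₁ − r·ln z₂)/(1 − r) = (3.8918 − 0.76248×4.7875)/0.23752 = 1.0166 → z₀ = 2.764 ft
V₃ = V₁ · ln(z₃/z₀)/ln(z₁/z₀) = 8.25 × 4.2666/2.8752 = 12.2424 m/s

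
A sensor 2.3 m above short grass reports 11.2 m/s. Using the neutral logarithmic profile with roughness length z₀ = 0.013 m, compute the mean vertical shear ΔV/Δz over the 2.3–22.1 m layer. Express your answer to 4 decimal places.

0.2473 m/s/m

Log law: V₂ = V₁ · ln(z₂/z₀)/ln(z₁/z₀) = 11.2 × 7.4384/5.1757 = 16.0963 m/s
ΔV/Δz = (16.0963 − 11.2)/(22.1 − 2.3) = 4.8963/19.8000 = 0.24729 m/s/m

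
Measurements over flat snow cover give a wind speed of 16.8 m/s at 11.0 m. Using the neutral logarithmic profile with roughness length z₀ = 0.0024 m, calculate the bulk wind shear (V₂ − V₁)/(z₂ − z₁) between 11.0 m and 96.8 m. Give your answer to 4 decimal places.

0.0505 m/s/m

Log law: V₂ = V₁ · ln(z₂/z₀)/ln(z₁/z₀) = 16.8 × 10.6049/8.4302 = 21.1339 m/s
ΔV/Δz = (21.1339 − 16.8)/(96.8 − 11.0) = 4.3339/85.8000 = 0.05051 m/s/m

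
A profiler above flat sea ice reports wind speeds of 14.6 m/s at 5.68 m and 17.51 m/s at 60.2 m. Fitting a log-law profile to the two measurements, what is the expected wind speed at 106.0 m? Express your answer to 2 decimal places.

18.21 m/s

Log law: V ∝ ln(z/z₀). From the pair, with r = V₁/V₂ = 0.83381,
ln z₀ = (ln z₁ − r·ln z₂)/(1 − r) = (1.7370 − 0.83381×4.0977)/0.16619 = -10.1072 → z₀ = 0.00004078 m
V₃ = V₁ · ln(z₃/z₀)/ln(z₁/z₀) = 14.6 × 14.7707/11.8442 = 18.2074 m/s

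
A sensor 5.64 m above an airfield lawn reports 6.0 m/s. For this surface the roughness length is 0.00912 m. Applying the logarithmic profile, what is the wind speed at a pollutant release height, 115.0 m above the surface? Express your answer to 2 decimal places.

8.81 m/s

Log law: V(z) ∝ ln(z/z₀), so V₂/V₁ = ln(z₂/z₀) / ln(z₁/z₀).
ln(115.0/0.00912) = 9.4422, ln(5.64/0.00912) = 6.4272
V₂ = 6.0 × 9.4422/6.4272 = 6.0 × 1.4691 = 8.8147 m/s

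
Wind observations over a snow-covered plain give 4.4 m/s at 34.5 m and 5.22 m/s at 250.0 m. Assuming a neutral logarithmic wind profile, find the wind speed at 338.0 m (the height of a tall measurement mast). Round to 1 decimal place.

Log law: V ∝ ln(z/z₀). From the pair, with r = V₁/V₂ = 0.84291,
ln z₀ = (ln z₁ − r·ln z₂)/(1 − r) = (3.5410 − 0.84291×5.5215)/0.15709 = -7.0861 → z₀ = 0.0008366 m
V₃ = V₁ · ln(z₃/z₀)/ln(z₁/z₀) = 4.4 × 12.9092/10.6271 = 5.3449 m/s

5.3 m/s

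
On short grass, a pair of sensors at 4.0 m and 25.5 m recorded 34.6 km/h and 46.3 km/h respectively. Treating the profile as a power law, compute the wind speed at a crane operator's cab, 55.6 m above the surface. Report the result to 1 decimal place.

First find α: α = ln(V₂/V₁)/ln(z₂/z₁) = ln(46.3/34.6)/ln(25.5/4.0) = 0.29129/1.85238 = 0.1573
Extrapolate from 25.5 m to 55.6 m: V₃ = 46.3 × (55.6/25.5)^0.1573 = 46.3 × 1.1304 = 52.3378 km/h

52.3 km/h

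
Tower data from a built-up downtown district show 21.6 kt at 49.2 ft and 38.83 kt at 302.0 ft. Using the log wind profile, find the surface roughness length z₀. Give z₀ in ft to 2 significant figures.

Log law: V(z) ∝ ln(z/z₀). With r = V₁/V₂ = 21.6/38.83 = 0.55627,
r · ln(z₂/z₀) = ln(z₁/z₀) ⇒ ln z₀ = (ln z₁ − r·ln z₂)/(1 − r)
ln z₀ = (3.89589 − 0.55627×5.71043) / 0.44373 = 1.6211
z₀ = exp(1.6211) = 5.059 ft

z₀ ≈ 5.1 ft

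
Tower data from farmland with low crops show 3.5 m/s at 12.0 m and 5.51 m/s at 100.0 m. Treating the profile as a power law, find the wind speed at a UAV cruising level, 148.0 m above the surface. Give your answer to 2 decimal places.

5.99 m/s

First find α: α = ln(V₂/V₁)/ln(z₂/z₁) = ln(5.51/3.5)/ln(100.0/12.0) = 0.45380/2.12026 = 0.2140
Extrapolate from 100.0 m to 148.0 m: V₃ = 5.51 × (148.0/100.0)^0.2140 = 5.51 × 1.0875 = 5.9923 m/s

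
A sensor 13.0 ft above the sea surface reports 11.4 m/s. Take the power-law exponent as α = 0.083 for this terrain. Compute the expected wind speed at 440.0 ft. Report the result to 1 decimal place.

Power-law profile: V₂ = V₁ · (z₂/z₁)^α
V₂ = 11.4 × (440.0/13.0)^0.083 = 11.4 × (33.8462)^0.083
    = 11.4 × 1.3395 = 15.2705 m/s

15.3 m/s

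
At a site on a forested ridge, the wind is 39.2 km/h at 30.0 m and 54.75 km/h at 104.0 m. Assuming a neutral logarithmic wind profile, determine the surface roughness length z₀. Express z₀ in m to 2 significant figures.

Log law: V(z) ∝ ln(z/z₀). With r = V₁/V₂ = 39.2/54.75 = 0.71598,
r · ln(z₂/z₀) = ln(z₁/z₀) ⇒ ln z₀ = (ln z₁ − r·ln z₂)/(1 − r)
ln z₀ = (3.40120 − 0.71598×4.64439) / 0.28402 = 0.2672
z₀ = exp(0.2672) = 1.306 m

z₀ ≈ 1.3 m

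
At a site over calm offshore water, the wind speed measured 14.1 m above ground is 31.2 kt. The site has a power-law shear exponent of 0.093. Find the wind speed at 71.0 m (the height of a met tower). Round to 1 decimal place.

Power-law profile: V₂ = V₁ · (z₂/z₁)^α
V₂ = 31.2 × (71.0/14.1)^0.093 = 31.2 × (5.0355)^0.093
    = 31.2 × 1.1622 = 36.2614 kt

36.3 kt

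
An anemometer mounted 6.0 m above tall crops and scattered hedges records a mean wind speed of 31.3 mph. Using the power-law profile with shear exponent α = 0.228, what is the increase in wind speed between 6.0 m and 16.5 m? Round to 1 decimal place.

8.1 mph

Power law: V₂ = V₁ · (z₂/z₁)^α = 31.3 × (2.7500)^0.228 = 39.4196 mph
ΔV = 39.4196 − 31.3 = 8.1196 mph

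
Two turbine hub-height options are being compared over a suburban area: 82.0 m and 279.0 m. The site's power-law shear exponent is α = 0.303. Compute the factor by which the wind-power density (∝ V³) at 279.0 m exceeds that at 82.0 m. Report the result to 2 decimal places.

3.04

Speed ratio: V_B/V_A = (z_B/z_A)^α = (279.0/82.0)^0.303 = (3.4024)^0.303 = 1.44921
Power-density ratio: P_B/P_A = (V_B/V_A)³ = (1.44921)³ = 3.04367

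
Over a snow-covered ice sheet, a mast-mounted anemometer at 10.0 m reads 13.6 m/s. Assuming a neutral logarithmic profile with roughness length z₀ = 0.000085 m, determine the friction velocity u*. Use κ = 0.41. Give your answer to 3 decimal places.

Log law: V(z) = (u*/κ) · ln(z/z₀) ⇒ u* = κ · V / ln(z/z₀)
u* = 0.41 × 13.6 / ln(10.0/0.000085) = 0.41 × 13.6 / 11.6754
   = 5.5760 / 11.6754 = 0.4776 m/s

u* ≈ 0.478 m/s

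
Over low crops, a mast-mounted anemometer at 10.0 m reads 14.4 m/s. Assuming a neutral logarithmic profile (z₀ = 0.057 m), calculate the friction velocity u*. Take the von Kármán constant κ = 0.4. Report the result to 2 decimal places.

Log law: V(z) = (u*/κ) · ln(z/z₀) ⇒ u* = κ · V / ln(z/z₀)
u* = 0.4 × 14.4 / ln(10.0/0.057) = 0.4 × 14.4 / 5.1673
   = 5.7600 / 5.1673 = 1.1147 m/s

u* ≈ 1.11 m/s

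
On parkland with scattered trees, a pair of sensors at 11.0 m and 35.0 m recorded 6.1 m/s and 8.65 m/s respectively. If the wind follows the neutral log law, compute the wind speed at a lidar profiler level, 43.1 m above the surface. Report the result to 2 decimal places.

Log law: V ∝ ln(z/z₀). From the pair, with r = V₁/V₂ = 0.70520,
ln z₀ = (ln z₁ − r·ln z₂)/(1 − r) = (2.3979 − 0.70520×3.5553)/0.29480 = -0.3709 → z₀ = 0.6901 m
V₃ = V₁ · ln(z₃/z₀)/ln(z₁/z₀) = 6.1 × 4.1344/2.7688 = 9.1086 m/s

9.11 m/s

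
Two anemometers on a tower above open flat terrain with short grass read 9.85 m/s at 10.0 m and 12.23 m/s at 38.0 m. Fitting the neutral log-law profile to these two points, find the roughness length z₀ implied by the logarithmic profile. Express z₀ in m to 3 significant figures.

z₀ ≈ 0.0399 m

Log law: V(z) ∝ ln(z/z₀). With r = V₁/V₂ = 9.85/12.23 = 0.80540,
r · ln(z₂/z₀) = ln(z₁/z₀) ⇒ ln z₀ = (ln z₁ − r·ln z₂)/(1 − r)
ln z₀ = (2.30259 − 0.80540×3.63759) / 0.19460 = -3.2225
z₀ = exp(-3.2225) = 0.03985 m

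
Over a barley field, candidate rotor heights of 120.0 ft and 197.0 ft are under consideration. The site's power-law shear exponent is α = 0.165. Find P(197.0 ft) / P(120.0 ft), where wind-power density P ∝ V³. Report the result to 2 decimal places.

1.28

Speed ratio: V_B/V_A = (z_B/z_A)^α = (197.0/120.0)^0.165 = (1.6417)^0.165 = 1.08523
Power-density ratio: P_B/P_A = (V_B/V_A)³ = (1.08523)³ = 1.27810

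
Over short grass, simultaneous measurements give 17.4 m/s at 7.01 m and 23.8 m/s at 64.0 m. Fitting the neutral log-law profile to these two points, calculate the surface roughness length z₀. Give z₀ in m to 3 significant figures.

z₀ ≈ 0.0172 m

Log law: V(z) ∝ ln(z/z₀). With r = V₁/V₂ = 17.4/23.8 = 0.73109,
r · ln(z₂/z₀) = ln(z₁/z₀) ⇒ ln z₀ = (ln z₁ − r·ln z₂)/(1 − r)
ln z₀ = (1.94734 − 0.73109×4.15888) / 0.26891 = -4.0653
z₀ = exp(-4.0653) = 0.01716 m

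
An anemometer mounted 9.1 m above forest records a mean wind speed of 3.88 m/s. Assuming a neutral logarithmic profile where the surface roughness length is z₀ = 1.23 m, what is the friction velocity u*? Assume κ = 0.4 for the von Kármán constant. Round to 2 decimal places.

Log law: V(z) = (u*/κ) · ln(z/z₀) ⇒ u* = κ · V / ln(z/z₀)
u* = 0.4 × 3.88 / ln(9.1/1.23) = 0.4 × 3.88 / 2.0013
   = 1.5520 / 2.0013 = 0.7755 m/s

u* ≈ 0.78 m/s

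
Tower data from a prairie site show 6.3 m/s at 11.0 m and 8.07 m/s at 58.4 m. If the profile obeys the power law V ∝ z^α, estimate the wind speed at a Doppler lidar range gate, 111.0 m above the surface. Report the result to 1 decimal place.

First find α: α = ln(V₂/V₁)/ln(z₂/z₁) = ln(8.07/6.3)/ln(58.4/11.0) = 0.24760/1.66942 = 0.1483
Extrapolate from 58.4 m to 111.0 m: V₃ = 8.07 × (111.0/58.4)^0.1483 = 8.07 × 1.0999 = 8.8765 m/s

8.9 m/s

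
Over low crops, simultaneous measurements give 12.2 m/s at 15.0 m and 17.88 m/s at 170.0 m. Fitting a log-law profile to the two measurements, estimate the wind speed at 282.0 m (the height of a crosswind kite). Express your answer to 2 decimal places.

19.06 m/s

Log law: V ∝ ln(z/z₀). From the pair, with r = V₁/V₂ = 0.68233,
ln z₀ = (ln z₁ − r·ln z₂)/(1 − r) = (2.7081 − 0.68233×5.1358)/0.31767 = -2.5065 → z₀ = 0.08155 m
V₃ = V₁ · ln(z₃/z₀)/ln(z₁/z₀) = 12.2 × 8.1484/5.2145 = 19.0641 m/s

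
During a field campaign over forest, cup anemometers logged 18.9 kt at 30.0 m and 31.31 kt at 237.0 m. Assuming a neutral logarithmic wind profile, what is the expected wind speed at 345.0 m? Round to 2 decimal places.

33.56 kt

Log law: V ∝ ln(z/z₀). From the pair, with r = V₁/V₂ = 0.60364,
ln z₀ = (ln z₁ − r·ln z₂)/(1 − r) = (3.4012 − 0.60364×5.4681)/0.39636 = 0.2534 → z₀ = 1.288 m
V₃ = V₁ · ln(z₃/z₀)/ln(z₁/z₀) = 18.9 × 5.5901/3.1478 = 33.5645 kt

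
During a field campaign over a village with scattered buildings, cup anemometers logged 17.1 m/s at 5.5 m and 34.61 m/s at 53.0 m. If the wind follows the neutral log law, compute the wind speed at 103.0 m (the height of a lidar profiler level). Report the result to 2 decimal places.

Log law: V ∝ ln(z/z₀). From the pair, with r = V₁/V₂ = 0.49408,
ln z₀ = (ln z₁ − r·ln z₂)/(1 − r) = (1.7047 − 0.49408×3.9703)/0.50592 = -0.5077 → z₀ = 0.6018 m
V₃ = V₁ · ln(z₃/z₀)/ln(z₁/z₀) = 17.1 × 5.1425/2.2125 = 39.7453 m/s

39.75 m/s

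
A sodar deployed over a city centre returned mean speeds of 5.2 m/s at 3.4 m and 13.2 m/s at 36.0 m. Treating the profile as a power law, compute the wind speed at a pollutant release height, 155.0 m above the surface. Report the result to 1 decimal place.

23.5 m/s

First find α: α = ln(V₂/V₁)/ln(z₂/z₁) = ln(13.2/5.2)/ln(36.0/3.4) = 0.93156/2.35974 = 0.3948
Extrapolate from 36.0 m to 155.0 m: V₃ = 13.2 × (155.0/36.0)^0.3948 = 13.2 × 1.7795 = 23.4893 m/s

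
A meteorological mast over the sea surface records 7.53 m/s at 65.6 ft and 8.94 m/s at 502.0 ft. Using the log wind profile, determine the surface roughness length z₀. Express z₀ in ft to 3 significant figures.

Log law: V(z) ∝ ln(z/z₀). With r = V₁/V₂ = 7.53/8.94 = 0.84228,
r · ln(z₂/z₀) = ln(z₁/z₀) ⇒ ln z₀ = (ln z₁ − r·ln z₂)/(1 − r)
ln z₀ = (4.18358 − 0.84228×6.21860) / 0.15772 = -6.6843
z₀ = exp(-6.6843) = 0.001250 ft

z₀ ≈ 0.00125 ft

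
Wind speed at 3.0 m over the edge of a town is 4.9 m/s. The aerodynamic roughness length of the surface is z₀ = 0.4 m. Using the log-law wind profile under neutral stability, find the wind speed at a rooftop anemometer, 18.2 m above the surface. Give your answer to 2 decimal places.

9.28 m/s

Log law: V(z) ∝ ln(z/z₀), so V₂/V₁ = ln(z₂/z₀) / ln(z₁/z₀).
ln(18.2/0.4) = 3.8177, ln(3.0/0.4) = 2.0149
V₂ = 4.9 × 3.8177/2.0149 = 4.9 × 1.8947 = 9.2842 m/s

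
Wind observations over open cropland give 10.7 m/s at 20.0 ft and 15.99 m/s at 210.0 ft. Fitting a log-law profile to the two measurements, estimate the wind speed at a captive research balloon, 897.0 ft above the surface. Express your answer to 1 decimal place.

Log law: V ∝ ln(z/z₀). From the pair, with r = V₁/V₂ = 0.66917,
ln z₀ = (ln z₁ − r·ln z₂)/(1 − r) = (2.9957 − 0.66917×5.3471)/0.33083 = -1.7604 → z₀ = 0.1720 ft
V₃ = V₁ · ln(z₃/z₀)/ln(z₁/z₀) = 10.7 × 8.5594/4.7561 = 19.2565 m/s

19.3 m/s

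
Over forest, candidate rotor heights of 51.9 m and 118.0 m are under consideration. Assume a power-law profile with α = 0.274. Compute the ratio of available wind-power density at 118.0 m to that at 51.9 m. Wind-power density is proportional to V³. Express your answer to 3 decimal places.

Speed ratio: V_B/V_A = (z_B/z_A)^α = (118.0/51.9)^0.274 = (2.2736)^0.274 = 1.25239
Power-density ratio: P_B/P_A = (V_B/V_A)³ = (1.25239)³ = 1.96435

1.964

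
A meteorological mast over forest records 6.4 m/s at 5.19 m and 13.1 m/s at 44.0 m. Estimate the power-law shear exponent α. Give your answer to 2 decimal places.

α ≈ 0.34

Power law: V₂/V₁ = (z₂/z₁)^α ⇒ α = ln(V₂/V₁) / ln(z₂/z₁)
α = ln(13.1/6.4) / ln(44.0/5.19) = ln(2.0469) / ln(8.4778)
  = 0.71631 / 2.13746 = 0.33512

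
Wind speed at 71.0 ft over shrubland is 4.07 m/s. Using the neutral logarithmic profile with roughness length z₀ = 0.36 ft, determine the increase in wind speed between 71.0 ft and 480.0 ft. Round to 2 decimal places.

Log law: V₂ = V₁ · ln(z₂/z₀)/ln(z₁/z₀) = 4.07 × 7.1954/5.2843 = 5.5419 m/s
ΔV = 5.5419 − 4.07 = 1.4719 m/s

1.47 m/s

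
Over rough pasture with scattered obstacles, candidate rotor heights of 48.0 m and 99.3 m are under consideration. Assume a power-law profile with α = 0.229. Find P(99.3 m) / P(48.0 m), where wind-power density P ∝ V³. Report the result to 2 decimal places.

1.65

Speed ratio: V_B/V_A = (z_B/z_A)^α = (99.3/48.0)^0.229 = (2.0688)^0.229 = 1.18113
Power-density ratio: P_B/P_A = (V_B/V_A)³ = (1.18113)³ = 1.64775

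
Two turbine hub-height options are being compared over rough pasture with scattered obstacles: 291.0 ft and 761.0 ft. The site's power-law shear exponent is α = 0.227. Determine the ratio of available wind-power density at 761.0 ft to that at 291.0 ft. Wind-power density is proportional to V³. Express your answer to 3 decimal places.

Speed ratio: V_B/V_A = (z_B/z_A)^α = (761.0/291.0)^0.227 = (2.6151)^0.227 = 1.24386
Power-density ratio: P_B/P_A = (V_B/V_A)³ = (1.24386)³ = 1.92447

1.924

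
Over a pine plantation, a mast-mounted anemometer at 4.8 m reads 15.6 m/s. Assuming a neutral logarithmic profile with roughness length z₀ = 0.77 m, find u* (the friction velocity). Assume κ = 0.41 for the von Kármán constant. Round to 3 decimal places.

Log law: V(z) = (u*/κ) · ln(z/z₀) ⇒ u* = κ · V / ln(z/z₀)
u* = 0.41 × 15.6 / ln(4.8/0.77) = 0.41 × 15.6 / 1.8300
   = 6.3960 / 1.8300 = 3.4951 m/s

u* ≈ 3.495 m/s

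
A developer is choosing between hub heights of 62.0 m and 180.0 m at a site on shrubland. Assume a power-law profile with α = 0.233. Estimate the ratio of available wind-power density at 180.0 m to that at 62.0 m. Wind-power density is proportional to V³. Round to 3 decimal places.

2.106

Speed ratio: V_B/V_A = (z_B/z_A)^α = (180.0/62.0)^0.233 = (2.9032)^0.233 = 1.28189
Power-density ratio: P_B/P_A = (V_B/V_A)³ = (1.28189)³ = 2.10646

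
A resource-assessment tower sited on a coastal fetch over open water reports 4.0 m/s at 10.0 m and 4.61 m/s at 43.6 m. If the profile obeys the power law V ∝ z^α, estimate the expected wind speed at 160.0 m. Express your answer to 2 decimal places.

First find α: α = ln(V₂/V₁)/ln(z₂/z₁) = ln(4.61/4.0)/ln(43.6/10.0) = 0.14193/1.47247 = 0.0964
Extrapolate from 43.6 m to 160.0 m: V₃ = 4.61 × (160.0/43.6)^0.0964 = 4.61 × 1.1335 = 5.2255 m/s

5.23 m/s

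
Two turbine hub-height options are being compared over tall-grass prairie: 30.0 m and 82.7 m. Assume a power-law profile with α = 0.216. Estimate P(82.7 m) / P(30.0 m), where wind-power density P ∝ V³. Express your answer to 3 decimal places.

1.929

Speed ratio: V_B/V_A = (z_B/z_A)^α = (82.7/30.0)^0.216 = (2.7567)^0.216 = 1.24487
Power-density ratio: P_B/P_A = (V_B/V_A)³ = (1.24487)³ = 1.92916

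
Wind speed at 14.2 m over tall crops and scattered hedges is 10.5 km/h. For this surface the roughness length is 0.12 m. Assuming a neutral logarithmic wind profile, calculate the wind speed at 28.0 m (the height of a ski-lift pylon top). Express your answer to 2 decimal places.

11.99 km/h

Log law: V(z) ∝ ln(z/z₀), so V₂/V₁ = ln(z₂/z₀) / ln(z₁/z₀).
ln(28.0/0.12) = 5.4525, ln(14.2/0.12) = 4.7735
V₂ = 10.5 × 5.4525/4.7735 = 10.5 × 1.1422 = 11.9935 km/h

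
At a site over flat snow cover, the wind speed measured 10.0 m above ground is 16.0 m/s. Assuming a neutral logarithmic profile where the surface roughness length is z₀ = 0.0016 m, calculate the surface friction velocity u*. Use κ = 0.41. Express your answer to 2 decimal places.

Log law: V(z) = (u*/κ) · ln(z/z₀) ⇒ u* = κ · V / ln(z/z₀)
u* = 0.41 × 16.0 / ln(10.0/0.0016) = 0.41 × 16.0 / 8.7403
   = 6.5600 / 8.7403 = 0.7505 m/s

u* ≈ 0.75 m/s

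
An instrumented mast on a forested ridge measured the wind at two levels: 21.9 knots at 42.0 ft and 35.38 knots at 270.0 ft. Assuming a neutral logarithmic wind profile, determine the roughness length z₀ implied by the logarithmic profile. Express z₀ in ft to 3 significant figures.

z₀ ≈ 2.04 ft

Log law: V(z) ∝ ln(z/z₀). With r = V₁/V₂ = 21.9/35.38 = 0.61899,
r · ln(z₂/z₀) = ln(z₁/z₀) ⇒ ln z₀ = (ln z₁ − r·ln z₂)/(1 − r)
ln z₀ = (3.73767 − 0.61899×5.59842) / 0.38101 = 0.7146
z₀ = exp(0.7146) = 2.043 ft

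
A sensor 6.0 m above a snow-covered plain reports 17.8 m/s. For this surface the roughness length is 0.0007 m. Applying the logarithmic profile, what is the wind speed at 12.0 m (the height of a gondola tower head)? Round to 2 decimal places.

19.16 m/s

Log law: V(z) ∝ ln(z/z₀), so V₂/V₁ = ln(z₂/z₀) / ln(z₁/z₀).
ln(12.0/0.0007) = 9.7493, ln(6.0/0.0007) = 9.0562
V₂ = 17.8 × 9.7493/9.0562 = 17.8 × 1.0765 = 19.1624 m/s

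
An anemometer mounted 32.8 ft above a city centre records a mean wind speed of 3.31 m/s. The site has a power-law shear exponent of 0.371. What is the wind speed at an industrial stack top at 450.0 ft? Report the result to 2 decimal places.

Power-law profile: V₂ = V₁ · (z₂/z₁)^α
V₂ = 3.31 × (450.0/32.8)^0.371 = 3.31 × (13.7195)^0.371
    = 3.31 × 2.6421 = 8.7454 m/s

8.75 m/s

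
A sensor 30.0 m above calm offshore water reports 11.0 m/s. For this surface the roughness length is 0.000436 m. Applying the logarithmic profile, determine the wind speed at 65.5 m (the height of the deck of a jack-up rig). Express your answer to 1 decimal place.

11.8 m/s

Log law: V(z) ∝ ln(z/z₀), so V₂/V₁ = ln(z₂/z₀) / ln(z₁/z₀).
ln(65.5/0.000436) = 11.9199, ln(30.0/0.000436) = 11.1391
V₂ = 11.0 × 11.9199/11.1391 = 11.0 × 1.0701 = 11.7711 m/s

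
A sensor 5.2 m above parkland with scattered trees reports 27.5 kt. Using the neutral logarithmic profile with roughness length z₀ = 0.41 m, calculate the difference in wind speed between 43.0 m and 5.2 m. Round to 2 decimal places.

Log law: V₂ = V₁ · ln(z₂/z₀)/ln(z₁/z₀) = 27.5 × 4.6528/2.5403 = 50.3697 kt
ΔV = 50.3697 − 27.5 = 22.8697 kt

22.87 kt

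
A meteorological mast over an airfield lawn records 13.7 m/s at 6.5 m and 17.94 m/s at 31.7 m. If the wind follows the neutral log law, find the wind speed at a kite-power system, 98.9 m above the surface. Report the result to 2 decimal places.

20.98 m/s

Log law: V ∝ ln(z/z₀). From the pair, with r = V₁/V₂ = 0.76366,
ln z₀ = (ln z₁ − r·ln z₂)/(1 − r) = (1.8718 − 0.76366×3.4563)/0.23634 = -3.2480 → z₀ = 0.03885 m
V₃ = V₁ · ln(z₃/z₀)/ln(z₁/z₀) = 13.7 × 7.8421/5.1198 = 20.9846 m/s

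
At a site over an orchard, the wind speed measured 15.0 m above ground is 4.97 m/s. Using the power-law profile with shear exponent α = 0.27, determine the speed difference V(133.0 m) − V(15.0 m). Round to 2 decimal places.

3.99 m/s

Power law: V₂ = V₁ · (z₂/z₁)^α = 4.97 × (8.8667)^0.27 = 8.9588 m/s
ΔV = 8.9588 − 4.97 = 3.9888 m/s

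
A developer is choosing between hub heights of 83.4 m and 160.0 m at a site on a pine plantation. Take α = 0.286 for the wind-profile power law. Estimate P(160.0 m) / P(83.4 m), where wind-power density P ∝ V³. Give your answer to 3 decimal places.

1.749

Speed ratio: V_B/V_A = (z_B/z_A)^α = (160.0/83.4)^0.286 = (1.9185)^0.286 = 1.20483
Power-density ratio: P_B/P_A = (V_B/V_A)³ = (1.20483)³ = 1.74894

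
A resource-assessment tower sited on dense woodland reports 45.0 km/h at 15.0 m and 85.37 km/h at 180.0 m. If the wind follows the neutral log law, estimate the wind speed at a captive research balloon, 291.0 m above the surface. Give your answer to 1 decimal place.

Log law: V ∝ ln(z/z₀). From the pair, with r = V₁/V₂ = 0.52712,
ln z₀ = (ln z₁ − r·ln z₂)/(1 − r) = (2.7081 − 0.52712×5.1930)/0.47288 = -0.0618 → z₀ = 0.9400 m
V₃ = V₁ · ln(z₃/z₀)/ln(z₁/z₀) = 45.0 × 5.7352/2.7699 = 93.1741 km/h

93.2 km/h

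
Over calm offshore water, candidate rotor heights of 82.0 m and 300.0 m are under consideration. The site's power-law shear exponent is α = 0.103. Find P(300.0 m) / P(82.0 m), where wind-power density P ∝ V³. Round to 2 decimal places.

Speed ratio: V_B/V_A = (z_B/z_A)^α = (300.0/82.0)^0.103 = (3.6585)^0.103 = 1.14293
Power-density ratio: P_B/P_A = (V_B/V_A)³ = (1.14293)³ = 1.49301

1.49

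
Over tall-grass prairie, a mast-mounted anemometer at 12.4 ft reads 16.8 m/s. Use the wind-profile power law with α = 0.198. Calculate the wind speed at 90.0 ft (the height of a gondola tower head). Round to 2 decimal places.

24.87 m/s

Power-law profile: V₂ = V₁ · (z₂/z₁)^α
V₂ = 16.8 × (90.0/12.4)^0.198 = 16.8 × (7.2581)^0.198
    = 16.8 × 1.4806 = 24.8744 m/s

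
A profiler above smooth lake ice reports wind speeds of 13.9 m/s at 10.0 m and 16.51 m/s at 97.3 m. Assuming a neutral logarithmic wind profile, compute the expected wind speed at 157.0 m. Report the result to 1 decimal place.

17.1 m/s

Log law: V ∝ ln(z/z₀). From the pair, with r = V₁/V₂ = 0.84191,
ln z₀ = (ln z₁ − r·ln z₂)/(1 − r) = (2.3026 − 0.84191×4.5778)/0.15809 = -9.8145 → z₀ = 0.00005466 m
V₃ = V₁ · ln(z₃/z₀)/ln(z₁/z₀) = 13.9 × 14.8707/12.1170 = 17.0588 m/s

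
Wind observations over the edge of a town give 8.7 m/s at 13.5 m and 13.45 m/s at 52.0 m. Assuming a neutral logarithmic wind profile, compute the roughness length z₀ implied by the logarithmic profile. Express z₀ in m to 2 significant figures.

Log law: V(z) ∝ ln(z/z₀). With r = V₁/V₂ = 8.7/13.45 = 0.64684,
r · ln(z₂/z₀) = ln(z₁/z₀) ⇒ ln z₀ = (ln z₁ − r·ln z₂)/(1 − r)
ln z₀ = (2.60269 − 0.64684×3.95124) / 0.35316 = 0.1327
z₀ = exp(0.1327) = 1.142 m

z₀ ≈ 1.1 m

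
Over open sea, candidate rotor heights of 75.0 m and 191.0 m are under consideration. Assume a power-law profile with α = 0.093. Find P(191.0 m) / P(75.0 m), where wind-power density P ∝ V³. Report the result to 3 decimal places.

1.298

Speed ratio: V_B/V_A = (z_B/z_A)^α = (191.0/75.0)^0.093 = (2.5467)^0.093 = 1.09083
Power-density ratio: P_B/P_A = (V_B/V_A)³ = (1.09083)³ = 1.29797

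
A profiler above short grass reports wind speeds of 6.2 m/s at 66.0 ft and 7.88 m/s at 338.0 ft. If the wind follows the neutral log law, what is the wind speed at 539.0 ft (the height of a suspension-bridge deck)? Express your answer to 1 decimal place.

8.4 m/s

Log law: V ∝ ln(z/z₀). From the pair, with r = V₁/V₂ = 0.78680,
ln z₀ = (ln z₁ − r·ln z₂)/(1 − r) = (4.1897 − 0.78680×5.8230)/0.21320 = -1.8383 → z₀ = 0.1591 ft
V₃ = V₁ · ln(z₃/z₀)/ln(z₁/z₀) = 6.2 × 8.1281/6.0280 = 8.3600 m/s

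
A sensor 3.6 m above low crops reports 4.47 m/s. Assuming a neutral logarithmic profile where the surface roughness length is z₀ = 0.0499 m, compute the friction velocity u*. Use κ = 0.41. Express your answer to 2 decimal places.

Log law: V(z) = (u*/κ) · ln(z/z₀) ⇒ u* = κ · V / ln(z/z₀)
u* = 0.41 × 4.47 / ln(3.6/0.0499) = 0.41 × 4.47 / 4.2787
   = 1.8327 / 4.2787 = 0.4283 m/s

u* ≈ 0.43 m/s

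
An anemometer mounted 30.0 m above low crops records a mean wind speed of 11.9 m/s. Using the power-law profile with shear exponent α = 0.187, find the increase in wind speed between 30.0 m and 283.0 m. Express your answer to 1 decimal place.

6.2 m/s

Power law: V₂ = V₁ · (z₂/z₁)^α = 11.9 × (9.4333)^0.187 = 18.1055 m/s
ΔV = 18.1055 − 11.9 = 6.2055 m/s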